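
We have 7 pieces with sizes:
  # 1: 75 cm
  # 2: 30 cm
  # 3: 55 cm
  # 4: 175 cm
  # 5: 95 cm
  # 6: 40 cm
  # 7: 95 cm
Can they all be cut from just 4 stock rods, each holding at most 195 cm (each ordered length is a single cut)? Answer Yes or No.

Yes

A valid assignment using 4 stock rods:
  stock rod 1: 175 = 175
  stock rod 2: 95 + 95 = 190
  stock rod 3: 75 + 55 + 40 = 170
  stock rod 4: 30 = 30
Every load is within 195 cm, so 4 stock rods suffice.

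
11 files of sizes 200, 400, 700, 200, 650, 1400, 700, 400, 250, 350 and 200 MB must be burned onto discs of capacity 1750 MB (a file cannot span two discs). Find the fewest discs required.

4

Total = 1400 + 700 + 700 + 650 + 400 + 400 + 350 + 250 + 200 + 200 + 200 = 5450 MB.
Lower bound: ⌈5450/1750⌉ = 4 discs.
A packing using 4 discs:
  disc 1: 1400 + 350 = 1750
  disc 2: 700 + 700 + 250 = 1650
  disc 3: 650 + 400 + 400 + 200 = 1650
  disc 4: 200 + 200 = 400
This matches the lower bound, so 4 is optimal.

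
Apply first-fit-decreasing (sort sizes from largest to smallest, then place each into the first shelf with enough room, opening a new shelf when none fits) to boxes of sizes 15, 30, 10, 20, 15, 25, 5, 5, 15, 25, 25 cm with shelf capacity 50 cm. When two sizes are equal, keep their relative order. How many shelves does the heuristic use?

Sorted descending: 30, 25, 25, 25, 20, 15, 15, 15, 10, 5, 5.
  30 → shelf 1 (new)  [load 30/50]
  25 → shelf 2 (new)  [load 25/50]
  25 → shelf 2  [load 50/50]
  25 → shelf 3 (new)  [load 25/50]
  20 → shelf 1  [load 50/50]
  15 → shelf 3  [load 40/50]
  15 → shelf 4 (new)  [load 15/50]
  15 → shelf 4  [load 30/50]
  10 → shelf 3  [load 50/50]
  5 → shelf 4  [load 35/50]
  5 → shelf 4  [load 40/50]
4 shelves opened.

4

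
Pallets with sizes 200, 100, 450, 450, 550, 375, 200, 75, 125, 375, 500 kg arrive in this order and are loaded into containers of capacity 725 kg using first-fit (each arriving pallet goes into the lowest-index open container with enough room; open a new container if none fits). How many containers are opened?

6

  200 → container 1 (new)  [load 200/725]
  100 → container 1  [load 300/725]
  450 → container 2 (new)  [load 450/725]
  450 → container 3 (new)  [load 450/725]
  550 → container 4 (new)  [load 550/725]
  375 → container 1  [load 675/725]
  200 → container 2  [load 650/725]
  75 → container 2  [load 725/725]
  125 → container 3  [load 575/725]
  375 → container 5 (new)  [load 375/725]
  500 → container 6 (new)  [load 500/725]
6 containers opened.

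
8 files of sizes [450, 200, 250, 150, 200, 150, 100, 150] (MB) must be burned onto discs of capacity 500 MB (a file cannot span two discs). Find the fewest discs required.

4

Total = 450 + 250 + 200 + 200 + 150 + 150 + 150 + 100 = 1650 MB.
Lower bound: ⌈1650/500⌉ = 4 discs.
A packing using 4 discs:
  disc 1: 450 = 450
  disc 2: 250 + 200 = 450
  disc 3: 200 + 150 + 150 = 500
  disc 4: 150 + 100 = 250
This matches the lower bound, so 4 is optimal.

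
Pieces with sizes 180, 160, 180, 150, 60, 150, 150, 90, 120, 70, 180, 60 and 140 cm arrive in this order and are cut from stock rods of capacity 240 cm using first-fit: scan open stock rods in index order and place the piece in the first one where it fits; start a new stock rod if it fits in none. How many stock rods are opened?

  180 → stock rod 1 (new)  [load 180/240]
  160 → stock rod 2 (new)  [load 160/240]
  180 → stock rod 3 (new)  [load 180/240]
  150 → stock rod 4 (new)  [load 150/240]
  60 → stock rod 1  [load 240/240]
  150 → stock rod 5 (new)  [load 150/240]
  150 → stock rod 6 (new)  [load 150/240]
  90 → stock rod 4  [load 240/240]
  120 → stock rod 7 (new)  [load 120/240]
  70 → stock rod 2  [load 230/240]
  180 → stock rod 8 (new)  [load 180/240]
  60 → stock rod 3  [load 240/240]
  140 → stock rod 9 (new)  [load 140/240]
9 stock rods opened.

9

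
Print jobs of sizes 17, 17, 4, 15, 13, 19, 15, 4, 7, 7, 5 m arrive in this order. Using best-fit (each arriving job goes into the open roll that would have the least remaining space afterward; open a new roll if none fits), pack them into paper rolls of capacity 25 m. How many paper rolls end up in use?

6

  17 → roll 1 (new)  [load 17/25]
  17 → roll 2 (new)  [load 17/25]
  4 → roll 1  [load 21/25]
  15 → roll 3 (new)  [load 15/25]
  13 → roll 4 (new)  [load 13/25]
  19 → roll 5 (new)  [load 19/25]
  15 → roll 6 (new)  [load 15/25]
  4 → roll 1  [load 25/25]
  7 → roll 2  [load 24/25]
  7 → roll 3  [load 22/25]
  5 → roll 5  [load 24/25]
6 paper rolls opened.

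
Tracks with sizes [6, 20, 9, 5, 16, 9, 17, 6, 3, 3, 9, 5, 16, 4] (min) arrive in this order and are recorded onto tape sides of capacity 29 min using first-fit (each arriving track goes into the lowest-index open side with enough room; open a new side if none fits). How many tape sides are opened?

5

  6 → side 1 (new)  [load 6/29]
  20 → side 1  [load 26/29]
  9 → side 2 (new)  [load 9/29]
  5 → side 2  [load 14/29]
  16 → side 3 (new)  [load 16/29]
  9 → side 2  [load 23/29]
  17 → side 4 (new)  [load 17/29]
  6 → side 2  [load 29/29]
  3 → side 1  [load 29/29]
  3 → side 3  [load 19/29]
  9 → side 3  [load 28/29]
  5 → side 4  [load 22/29]
  16 → side 5 (new)  [load 16/29]
  4 → side 4  [load 26/29]
5 tape sides opened.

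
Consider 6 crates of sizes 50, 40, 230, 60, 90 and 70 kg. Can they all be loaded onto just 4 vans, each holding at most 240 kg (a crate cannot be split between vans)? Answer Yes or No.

Yes

A valid assignment using 3 vans:
  van 1: 230 = 230
  van 2: 90 + 70 + 60 = 220
  van 3: 50 + 40 = 90
That uses only 3 ≤ 4, so 4 vans are enough.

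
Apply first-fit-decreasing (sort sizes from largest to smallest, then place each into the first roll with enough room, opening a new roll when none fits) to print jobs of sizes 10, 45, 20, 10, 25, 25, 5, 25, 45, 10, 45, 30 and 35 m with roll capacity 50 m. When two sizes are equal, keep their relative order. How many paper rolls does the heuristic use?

Sorted descending: 45, 45, 45, 35, 30, 25, 25, 25, 20, 10, 10, 10, 5.
  45 → roll 1 (new)  [load 45/50]
  45 → roll 2 (new)  [load 45/50]
  45 → roll 3 (new)  [load 45/50]
  35 → roll 4 (new)  [load 35/50]
  30 → roll 5 (new)  [load 30/50]
  25 → roll 6 (new)  [load 25/50]
  25 → roll 6  [load 50/50]
  25 → roll 7 (new)  [load 25/50]
  20 → roll 5  [load 50/50]
  10 → roll 4  [load 45/50]
  10 → roll 7  [load 35/50]
  10 → roll 7  [load 45/50]
  5 → roll 1  [load 50/50]
7 paper rolls opened.

7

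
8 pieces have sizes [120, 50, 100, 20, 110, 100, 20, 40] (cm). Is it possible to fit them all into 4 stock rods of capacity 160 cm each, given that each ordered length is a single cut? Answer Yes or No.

A valid assignment using 4 stock rods:
  stock rod 1: 120 + 40 = 160
  stock rod 2: 110 + 50 = 160
  stock rod 3: 100 + 20 + 20 = 140
  stock rod 4: 100 = 100
Every load is within 160 cm, so 4 stock rods suffice.

Yes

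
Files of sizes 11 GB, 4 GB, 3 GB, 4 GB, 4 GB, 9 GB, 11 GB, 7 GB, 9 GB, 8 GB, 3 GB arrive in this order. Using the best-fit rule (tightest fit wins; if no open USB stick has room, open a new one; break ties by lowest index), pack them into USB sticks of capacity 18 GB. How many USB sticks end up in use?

  11 → USB stick 1 (new)  [load 11/18]
  4 → USB stick 1  [load 15/18]
  3 → USB stick 1  [load 18/18]
  4 → USB stick 2 (new)  [load 4/18]
  4 → USB stick 2  [load 8/18]
  9 → USB stick 2  [load 17/18]
  11 → USB stick 3 (new)  [load 11/18]
  7 → USB stick 3  [load 18/18]
  9 → USB stick 4 (new)  [load 9/18]
  8 → USB stick 4  [load 17/18]
  3 → USB stick 5 (new)  [load 3/18]
5 USB sticks opened.

5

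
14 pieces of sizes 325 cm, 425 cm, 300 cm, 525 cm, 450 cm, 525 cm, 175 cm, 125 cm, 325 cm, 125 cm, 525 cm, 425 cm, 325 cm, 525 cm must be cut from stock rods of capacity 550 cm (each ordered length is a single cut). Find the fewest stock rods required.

11

Total = 525 + 525 + 525 + 525 + 450 + 425 + 425 + 325 + 325 + 325 + 300 + 175 + 125 + 125 = 5100 cm.
Lower bound: ⌈5100/550⌉ = 10 stock rods.
Also, 11 pieces each exceed 275 cm, and no two of those can share a stock rod, so at least 11 stock rods are needed.
A packing using 11 stock rods:
  stock rod 1: 525 = 525
  stock rod 2: 525 = 525
  stock rod 3: 525 = 525
  stock rod 4: 525 = 525
  stock rod 5: 450 = 450
  stock rod 6: 425 + 125 = 550
  stock rod 7: 425 + 125 = 550
  stock rod 8: 325 + 175 = 500
  stock rod 9: 325 = 325
  stock rod 10: 325 = 325
  stock rod 11: 300 = 300
This matches the lower bound, so 11 is optimal.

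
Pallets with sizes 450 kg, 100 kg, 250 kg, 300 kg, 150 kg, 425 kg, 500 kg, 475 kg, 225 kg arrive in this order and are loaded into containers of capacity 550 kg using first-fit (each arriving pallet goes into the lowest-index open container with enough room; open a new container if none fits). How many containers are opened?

  450 → container 1 (new)  [load 450/550]
  100 → container 1  [load 550/550]
  250 → container 2 (new)  [load 250/550]
  300 → container 2  [load 550/550]
  150 → container 3 (new)  [load 150/550]
  425 → container 4 (new)  [load 425/550]
  500 → container 5 (new)  [load 500/550]
  475 → container 6 (new)  [load 475/550]
  225 → container 3  [load 375/550]
6 containers opened.

6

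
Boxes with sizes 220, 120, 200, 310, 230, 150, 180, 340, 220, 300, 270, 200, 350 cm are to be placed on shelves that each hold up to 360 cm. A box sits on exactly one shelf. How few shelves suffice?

Total = 350 + 340 + 310 + 300 + 270 + 230 + 220 + 220 + 200 + 200 + 180 + 150 + 120 = 3090 cm.
Lower bound: ⌈3090/360⌉ = 9 shelves.
Also, 10 boxes each exceed 180 cm, and no two of those can share a shelf, so at least 10 shelves are needed.
A packing using 11 shelves:
  shelf 1: 350 = 350
  shelf 2: 340 = 340
  shelf 3: 310 = 310
  shelf 4: 300 = 300
  shelf 5: 270 = 270
  shelf 6: 230 + 120 = 350
  shelf 7: 220 = 220
  shelf 8: 220 = 220
  shelf 9: 200 + 150 = 350
  shelf 10: 200 = 200
  shelf 11: 180 = 180
No arrangement into 10 shelves stays within capacity, so 11 is optimal.

11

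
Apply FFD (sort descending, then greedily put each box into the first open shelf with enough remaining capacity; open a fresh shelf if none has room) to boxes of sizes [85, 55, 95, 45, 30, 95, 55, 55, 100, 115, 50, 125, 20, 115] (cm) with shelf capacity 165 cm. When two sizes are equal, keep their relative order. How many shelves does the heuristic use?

7

Sorted descending: 125, 115, 115, 100, 95, 95, 85, 55, 55, 55, 50, 45, 30, 20.
  125 → shelf 1 (new)  [load 125/165]
  115 → shelf 2 (new)  [load 115/165]
  115 → shelf 3 (new)  [load 115/165]
  100 → shelf 4 (new)  [load 100/165]
  95 → shelf 5 (new)  [load 95/165]
  95 → shelf 6 (new)  [load 95/165]
  85 → shelf 7 (new)  [load 85/165]
  55 → shelf 4  [load 155/165]
  55 → shelf 5  [load 150/165]
  55 → shelf 6  [load 150/165]
  50 → shelf 2  [load 165/165]
  45 → shelf 3  [load 160/165]
  30 → shelf 1  [load 155/165]
  20 → shelf 7  [load 105/165]
7 shelves opened.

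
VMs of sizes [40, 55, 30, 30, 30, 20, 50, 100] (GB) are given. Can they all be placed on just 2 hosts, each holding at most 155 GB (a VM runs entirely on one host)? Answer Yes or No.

Total = 355 GB; ⌈355/155⌉ = 3.
At least 3 hosts are required, but only 2 are allowed.

No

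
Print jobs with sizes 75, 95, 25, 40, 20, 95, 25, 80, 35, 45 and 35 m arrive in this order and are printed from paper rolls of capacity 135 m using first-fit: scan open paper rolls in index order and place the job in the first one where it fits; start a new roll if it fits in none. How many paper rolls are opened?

  75 → roll 1 (new)  [load 75/135]
  95 → roll 2 (new)  [load 95/135]
  25 → roll 1  [load 100/135]
  40 → roll 2  [load 135/135]
  20 → roll 1  [load 120/135]
  95 → roll 3 (new)  [load 95/135]
  25 → roll 3  [load 120/135]
  80 → roll 4 (new)  [load 80/135]
  35 → roll 4  [load 115/135]
  45 → roll 5 (new)  [load 45/135]
  35 → roll 5  [load 80/135]
5 paper rolls opened.

5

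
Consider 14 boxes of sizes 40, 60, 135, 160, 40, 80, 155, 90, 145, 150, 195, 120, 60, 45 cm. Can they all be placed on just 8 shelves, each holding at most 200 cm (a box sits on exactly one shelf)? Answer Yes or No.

Yes

A valid assignment using 8 shelves:
  shelf 1: 195 = 195
  shelf 2: 160 + 40 = 200
  shelf 3: 155 + 45 = 200
  shelf 4: 150 + 40 = 190
  shelf 5: 145 = 145
  shelf 6: 135 + 60 = 195
  shelf 7: 120 + 80 = 200
  shelf 8: 90 + 60 = 150
Every load is within 200 cm, so 8 shelves suffice.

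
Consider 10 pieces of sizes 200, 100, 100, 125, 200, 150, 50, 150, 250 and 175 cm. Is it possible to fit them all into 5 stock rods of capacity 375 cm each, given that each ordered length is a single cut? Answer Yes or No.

A valid assignment using 5 stock rods:
  stock rod 1: 250 + 125 = 375
  stock rod 2: 200 + 175 = 375
  stock rod 3: 200 + 150 = 350
  stock rod 4: 150 + 100 + 100 = 350
  stock rod 5: 50 = 50
Every load is within 375 cm, so 5 stock rods suffice.

Yes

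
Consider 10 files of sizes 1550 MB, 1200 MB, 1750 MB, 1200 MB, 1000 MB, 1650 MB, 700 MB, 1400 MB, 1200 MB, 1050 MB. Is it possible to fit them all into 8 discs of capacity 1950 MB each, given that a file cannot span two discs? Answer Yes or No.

Total = 12700 MB; ⌈12700/1950⌉ = 7.
9 files each exceed half the capacity and cannot share a disc, forcing at least 9 discs.
At least 9 discs are required, but only 8 are allowed.

No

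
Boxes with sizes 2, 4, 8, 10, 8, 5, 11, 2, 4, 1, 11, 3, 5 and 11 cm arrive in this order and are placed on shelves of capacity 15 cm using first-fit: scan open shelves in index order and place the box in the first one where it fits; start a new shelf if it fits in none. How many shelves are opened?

  2 → shelf 1 (new)  [load 2/15]
  4 → shelf 1  [load 6/15]
  8 → shelf 1  [load 14/15]
  10 → shelf 2 (new)  [load 10/15]
  8 → shelf 3 (new)  [load 8/15]
  5 → shelf 2  [load 15/15]
  11 → shelf 4 (new)  [load 11/15]
  2 → shelf 3  [load 10/15]
  4 → shelf 3  [load 14/15]
  1 → shelf 1  [load 15/15]
  11 → shelf 5 (new)  [load 11/15]
  3 → shelf 4  [load 14/15]
  5 → shelf 6 (new)  [load 5/15]
  11 → shelf 7 (new)  [load 11/15]
7 shelves opened.

7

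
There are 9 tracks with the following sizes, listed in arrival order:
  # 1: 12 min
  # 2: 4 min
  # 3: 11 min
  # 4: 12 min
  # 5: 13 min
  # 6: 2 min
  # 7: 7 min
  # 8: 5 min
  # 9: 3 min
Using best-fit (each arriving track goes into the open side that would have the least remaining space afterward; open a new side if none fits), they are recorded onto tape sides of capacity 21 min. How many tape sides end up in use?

4

  12 → side 1 (new)  [load 12/21]
  4 → side 1  [load 16/21]
  11 → side 2 (new)  [load 11/21]
  12 → side 3 (new)  [load 12/21]
  13 → side 4 (new)  [load 13/21]
  2 → side 1  [load 18/21]
  7 → side 4  [load 20/21]
  5 → side 3  [load 17/21]
  3 → side 1  [load 21/21]
4 tape sides opened.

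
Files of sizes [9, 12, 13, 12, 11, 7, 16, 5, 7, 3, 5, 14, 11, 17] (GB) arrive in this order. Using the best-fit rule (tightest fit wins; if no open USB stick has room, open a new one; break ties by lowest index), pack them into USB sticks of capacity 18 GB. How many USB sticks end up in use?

  9 → USB stick 1 (new)  [load 9/18]
  12 → USB stick 2 (new)  [load 12/18]
  13 → USB stick 3 (new)  [load 13/18]
  12 → USB stick 4 (new)  [load 12/18]
  11 → USB stick 5 (new)  [load 11/18]
  7 → USB stick 5  [load 18/18]
  16 → USB stick 6 (new)  [load 16/18]
  5 → USB stick 3  [load 18/18]
  7 → USB stick 1  [load 16/18]
  3 → USB stick 2  [load 15/18]
  5 → USB stick 4  [load 17/18]
  14 → USB stick 7 (new)  [load 14/18]
  11 → USB stick 8 (new)  [load 11/18]
  17 → USB stick 9 (new)  [load 17/18]
9 USB sticks opened.

9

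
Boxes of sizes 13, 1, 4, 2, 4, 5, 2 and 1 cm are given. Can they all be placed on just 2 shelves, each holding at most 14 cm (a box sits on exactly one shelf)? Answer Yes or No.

No

Total = 32 cm; ⌈32/14⌉ = 3.
At least 3 shelves are required, but only 2 are allowed.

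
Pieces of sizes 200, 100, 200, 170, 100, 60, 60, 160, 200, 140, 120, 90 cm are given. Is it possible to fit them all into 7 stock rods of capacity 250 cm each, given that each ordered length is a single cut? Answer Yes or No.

Total = 1600 cm; ⌈1600/250⌉ = 7.
The bound of 7 does not rule out 7, but exhaustive search shows no assignment into 7 stock rods of capacity 250 cm exists — the minimum is 8.

No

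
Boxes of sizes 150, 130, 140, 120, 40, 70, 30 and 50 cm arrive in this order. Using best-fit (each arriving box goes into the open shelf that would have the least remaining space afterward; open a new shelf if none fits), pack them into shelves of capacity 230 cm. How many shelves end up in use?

4

  150 → shelf 1 (new)  [load 150/230]
  130 → shelf 2 (new)  [load 130/230]
  140 → shelf 3 (new)  [load 140/230]
  120 → shelf 4 (new)  [load 120/230]
  40 → shelf 1  [load 190/230]
  70 → shelf 3  [load 210/230]
  30 → shelf 1  [load 220/230]
  50 → shelf 2  [load 180/230]
4 shelves opened.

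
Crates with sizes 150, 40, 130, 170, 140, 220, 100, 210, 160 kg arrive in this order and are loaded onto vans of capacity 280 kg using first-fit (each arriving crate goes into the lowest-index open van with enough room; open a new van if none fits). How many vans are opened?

6

  150 → van 1 (new)  [load 150/280]
  40 → van 1  [load 190/280]
  130 → van 2 (new)  [load 130/280]
  170 → van 3 (new)  [load 170/280]
  140 → van 2  [load 270/280]
  220 → van 4 (new)  [load 220/280]
  100 → van 3  [load 270/280]
  210 → van 5 (new)  [load 210/280]
  160 → van 6 (new)  [load 160/280]
6 vans opened.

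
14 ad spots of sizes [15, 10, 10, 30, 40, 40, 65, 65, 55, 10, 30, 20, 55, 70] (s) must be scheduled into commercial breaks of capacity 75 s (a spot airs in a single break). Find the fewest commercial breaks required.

Total = 70 + 65 + 65 + 55 + 55 + 40 + 40 + 30 + 30 + 20 + 15 + 10 + 10 + 10 = 515 s.
Lower bound: ⌈515/75⌉ = 7 commercial breaks.
A packing using 8 commercial breaks:
  break 1: 70 = 70
  break 2: 65 + 10 = 75
  break 3: 65 + 10 = 75
  break 4: 55 + 20 = 75
  break 5: 55 + 15 = 70
  break 6: 40 + 30 = 70
  break 7: 40 + 30 = 70
  break 8: 10 = 10
No arrangement into 7 commercial breaks stays within capacity, so 8 is optimal.

8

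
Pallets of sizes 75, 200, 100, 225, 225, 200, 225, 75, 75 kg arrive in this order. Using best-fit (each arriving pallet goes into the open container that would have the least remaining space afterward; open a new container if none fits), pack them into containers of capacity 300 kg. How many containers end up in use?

  75 → container 1 (new)  [load 75/300]
  200 → container 1  [load 275/300]
  100 → container 2 (new)  [load 100/300]
  225 → container 3 (new)  [load 225/300]
  225 → container 4 (new)  [load 225/300]
  200 → container 2  [load 300/300]
  225 → container 5 (new)  [load 225/300]
  75 → container 3  [load 300/300]
  75 → container 4  [load 300/300]
5 containers opened.

5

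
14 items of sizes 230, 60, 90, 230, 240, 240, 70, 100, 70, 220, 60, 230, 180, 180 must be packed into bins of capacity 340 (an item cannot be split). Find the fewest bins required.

8

Total = 240 + 240 + 230 + 230 + 230 + 220 + 180 + 180 + 100 + 90 + 70 + 70 + 60 + 60 = 2200.
Lower bound: ⌈2200/340⌉ = 7 bins.
Also, 8 items each exceed 170, and no two of those can share a bin, so at least 8 bins are needed.
A packing using 8 bins:
  bin 1: 240 + 100 = 340
  bin 2: 240 + 90 = 330
  bin 3: 230 + 70 = 300
  bin 4: 230 + 70 = 300
  bin 5: 230 + 60 = 290
  bin 6: 220 + 60 = 280
  bin 7: 180 = 180
  bin 8: 180 = 180
This matches the lower bound, so 8 is optimal.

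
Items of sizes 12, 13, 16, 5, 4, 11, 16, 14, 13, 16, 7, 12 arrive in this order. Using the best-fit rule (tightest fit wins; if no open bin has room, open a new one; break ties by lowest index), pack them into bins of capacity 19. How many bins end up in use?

  12 → bin 1 (new)  [load 12/19]
  13 → bin 2 (new)  [load 13/19]
  16 → bin 3 (new)  [load 16/19]
  5 → bin 2  [load 18/19]
  4 → bin 1  [load 16/19]
  11 → bin 4 (new)  [load 11/19]
  16 → bin 5 (new)  [load 16/19]
  14 → bin 6 (new)  [load 14/19]
  13 → bin 7 (new)  [load 13/19]
  16 → bin 8 (new)  [load 16/19]
  7 → bin 4  [load 18/19]
  12 → bin 9 (new)  [load 12/19]
9 bins opened.

9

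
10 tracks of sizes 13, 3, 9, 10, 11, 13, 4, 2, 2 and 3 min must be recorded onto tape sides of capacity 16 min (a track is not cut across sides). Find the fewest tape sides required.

Total = 13 + 13 + 11 + 10 + 9 + 4 + 3 + 3 + 2 + 2 = 70 min.
Lower bound: ⌈70/16⌉ = 5 tape sides.
A packing using 5 tape sides:
  side 1: 13 + 3 = 16
  side 2: 13 + 3 = 16
  side 3: 11 + 4 = 15
  side 4: 10 + 2 + 2 = 14
  side 5: 9 = 9
This matches the lower bound, so 5 is optimal.

5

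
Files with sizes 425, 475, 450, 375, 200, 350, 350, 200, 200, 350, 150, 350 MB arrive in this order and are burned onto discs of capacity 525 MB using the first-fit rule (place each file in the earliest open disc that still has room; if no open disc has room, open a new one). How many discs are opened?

10

  425 → disc 1 (new)  [load 425/525]
  475 → disc 2 (new)  [load 475/525]
  450 → disc 3 (new)  [load 450/525]
  375 → disc 4 (new)  [load 375/525]
  200 → disc 5 (new)  [load 200/525]
  350 → disc 6 (new)  [load 350/525]
  350 → disc 7 (new)  [load 350/525]
  200 → disc 5  [load 400/525]
  200 → disc 8 (new)  [load 200/525]
  350 → disc 9 (new)  [load 350/525]
  150 → disc 4  [load 525/525]
  350 → disc 10 (new)  [load 350/525]
10 discs opened.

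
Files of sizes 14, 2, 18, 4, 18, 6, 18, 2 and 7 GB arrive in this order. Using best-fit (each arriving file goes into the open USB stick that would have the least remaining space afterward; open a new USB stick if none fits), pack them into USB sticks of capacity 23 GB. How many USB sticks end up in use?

5

  14 → USB stick 1 (new)  [load 14/23]
  2 → USB stick 1  [load 16/23]
  18 → USB stick 2 (new)  [load 18/23]
  4 → USB stick 2  [load 22/23]
  18 → USB stick 3 (new)  [load 18/23]
  6 → USB stick 1  [load 22/23]
  18 → USB stick 4 (new)  [load 18/23]
  2 → USB stick 3  [load 20/23]
  7 → USB stick 5 (new)  [load 7/23]
5 USB sticks opened.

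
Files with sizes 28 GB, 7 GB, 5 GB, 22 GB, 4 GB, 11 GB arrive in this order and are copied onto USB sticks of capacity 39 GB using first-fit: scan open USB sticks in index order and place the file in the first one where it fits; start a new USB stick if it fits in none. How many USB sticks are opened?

2

  28 → USB stick 1 (new)  [load 28/39]
  7 → USB stick 1  [load 35/39]
  5 → USB stick 2 (new)  [load 5/39]
  22 → USB stick 2  [load 27/39]
  4 → USB stick 1  [load 39/39]
  11 → USB stick 2  [load 38/39]
2 USB sticks opened.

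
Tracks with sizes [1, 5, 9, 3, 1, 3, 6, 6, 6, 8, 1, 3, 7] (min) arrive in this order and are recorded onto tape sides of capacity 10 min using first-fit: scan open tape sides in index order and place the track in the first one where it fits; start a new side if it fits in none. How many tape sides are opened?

7

  1 → side 1 (new)  [load 1/10]
  5 → side 1  [load 6/10]
  9 → side 2 (new)  [load 9/10]
  3 → side 1  [load 9/10]
  1 → side 1  [load 10/10]
  3 → side 3 (new)  [load 3/10]
  6 → side 3  [load 9/10]
  6 → side 4 (new)  [load 6/10]
  6 → side 5 (new)  [load 6/10]
  8 → side 6 (new)  [load 8/10]
  1 → side 2  [load 10/10]
  3 → side 4  [load 9/10]
  7 → side 7 (new)  [load 7/10]
7 tape sides opened.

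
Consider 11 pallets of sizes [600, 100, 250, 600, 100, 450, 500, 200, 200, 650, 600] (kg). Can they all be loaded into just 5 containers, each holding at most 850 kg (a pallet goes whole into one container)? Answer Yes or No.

No

Total = 4250 kg; ⌈4250/850⌉ = 5.
6 pallets each exceed half the capacity and cannot share a container, forcing at least 6 containers.
At least 6 containers are required, but only 5 are allowed.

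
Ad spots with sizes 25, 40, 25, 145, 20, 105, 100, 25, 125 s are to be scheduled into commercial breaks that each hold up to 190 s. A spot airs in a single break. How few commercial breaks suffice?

Total = 145 + 125 + 105 + 100 + 40 + 25 + 25 + 25 + 20 = 610 s.
Lower bound: ⌈610/190⌉ = 4 commercial breaks.
A packing using 4 commercial breaks:
  break 1: 145 + 40 = 185
  break 2: 125 + 25 + 25 = 175
  break 3: 105 + 25 + 20 = 150
  break 4: 100 = 100
This matches the lower bound, so 4 is optimal.

4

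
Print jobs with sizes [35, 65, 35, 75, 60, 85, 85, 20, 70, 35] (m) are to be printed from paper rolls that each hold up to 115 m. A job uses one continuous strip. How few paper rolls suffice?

6

Total = 85 + 85 + 75 + 70 + 65 + 60 + 35 + 35 + 35 + 20 = 565 m.
Lower bound: ⌈565/115⌉ = 5 paper rolls.
Also, 6 print jobs each exceed 115/2 m, and no two of those can share a roll, so at least 6 paper rolls are needed.
A packing using 6 paper rolls:
  roll 1: 85 + 20 = 105
  roll 2: 85 = 85
  roll 3: 75 + 35 = 110
  roll 4: 70 + 35 = 105
  roll 5: 65 + 35 = 100
  roll 6: 60 = 60
This matches the lower bound, so 6 is optimal.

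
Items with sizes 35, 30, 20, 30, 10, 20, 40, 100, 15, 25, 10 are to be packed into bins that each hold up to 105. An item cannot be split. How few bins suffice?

4

Total = 100 + 40 + 35 + 30 + 30 + 25 + 20 + 20 + 15 + 10 + 10 = 335.
Lower bound: ⌈335/105⌉ = 4 bins.
A packing using 4 bins:
  bin 1: 100 = 100
  bin 2: 40 + 35 + 30 = 105
  bin 3: 30 + 25 + 20 + 20 + 10 = 105
  bin 4: 15 + 10 = 25
This matches the lower bound, so 4 is optimal.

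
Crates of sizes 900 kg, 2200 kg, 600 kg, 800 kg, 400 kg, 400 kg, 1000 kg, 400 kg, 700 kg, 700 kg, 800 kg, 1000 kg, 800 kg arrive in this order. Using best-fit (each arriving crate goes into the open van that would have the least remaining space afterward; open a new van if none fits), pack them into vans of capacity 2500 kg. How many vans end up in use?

  900 → van 1 (new)  [load 900/2500]
  2200 → van 2 (new)  [load 2200/2500]
  600 → van 1  [load 1500/2500]
  800 → van 1  [load 2300/2500]
  400 → van 3 (new)  [load 400/2500]
  400 → van 3  [load 800/2500]
  1000 → van 3  [load 1800/2500]
  400 → van 3  [load 2200/2500]
  700 → van 4 (new)  [load 700/2500]
  700 → van 4  [load 1400/2500]
  800 → van 4  [load 2200/2500]
  1000 → van 5 (new)  [load 1000/2500]
  800 → van 5  [load 1800/2500]
5 vans opened.

5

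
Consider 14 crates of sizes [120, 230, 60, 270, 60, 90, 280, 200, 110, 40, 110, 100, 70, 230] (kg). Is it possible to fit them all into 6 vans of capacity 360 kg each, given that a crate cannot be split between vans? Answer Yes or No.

Yes

A valid assignment using 6 vans:
  van 1: 280 + 70 = 350
  van 2: 270 + 90 = 360
  van 3: 230 + 120 = 350
  van 4: 230 + 110 = 340
  van 5: 200 + 110 + 40 = 350
  van 6: 100 + 60 + 60 = 220
Every load is within 360 kg, so 6 vans suffice.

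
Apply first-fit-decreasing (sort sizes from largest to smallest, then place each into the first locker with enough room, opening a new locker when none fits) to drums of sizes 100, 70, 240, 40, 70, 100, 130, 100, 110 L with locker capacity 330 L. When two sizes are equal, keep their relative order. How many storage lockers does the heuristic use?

4

Sorted descending: 240, 130, 110, 100, 100, 100, 70, 70, 40.
  240 → locker 1 (new)  [load 240/330]
  130 → locker 2 (new)  [load 130/330]
  110 → locker 2  [load 240/330]
  100 → locker 3 (new)  [load 100/330]
  100 → locker 3  [load 200/330]
  100 → locker 3  [load 300/330]
  70 → locker 1  [load 310/330]
  70 → locker 2  [load 310/330]
  40 → locker 4 (new)  [load 40/330]
4 storage lockers opened.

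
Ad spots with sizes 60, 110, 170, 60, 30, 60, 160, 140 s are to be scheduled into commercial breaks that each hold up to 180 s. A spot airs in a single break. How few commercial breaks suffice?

Total = 170 + 160 + 140 + 110 + 60 + 60 + 60 + 30 = 790 s.
Lower bound: ⌈790/180⌉ = 5 commercial breaks.
A packing using 5 commercial breaks:
  break 1: 170 = 170
  break 2: 160 = 160
  break 3: 140 + 30 = 170
  break 4: 110 + 60 = 170
  break 5: 60 + 60 = 120
This matches the lower bound, so 5 is optimal.

5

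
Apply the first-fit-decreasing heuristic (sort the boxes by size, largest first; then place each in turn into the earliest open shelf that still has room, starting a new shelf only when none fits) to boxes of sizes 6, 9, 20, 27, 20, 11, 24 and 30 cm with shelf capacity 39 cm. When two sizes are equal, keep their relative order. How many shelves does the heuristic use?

5

Sorted descending: 30, 27, 24, 20, 20, 11, 9, 6.
  30 → shelf 1 (new)  [load 30/39]
  27 → shelf 2 (new)  [load 27/39]
  24 → shelf 3 (new)  [load 24/39]
  20 → shelf 4 (new)  [load 20/39]
  20 → shelf 5 (new)  [load 20/39]
  11 → shelf 2  [load 38/39]
  9 → shelf 1  [load 39/39]
  6 → shelf 3  [load 30/39]
5 shelves opened.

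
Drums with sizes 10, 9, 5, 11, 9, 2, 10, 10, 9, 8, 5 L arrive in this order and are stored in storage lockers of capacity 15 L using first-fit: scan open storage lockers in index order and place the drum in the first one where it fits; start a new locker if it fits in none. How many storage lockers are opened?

  10 → locker 1 (new)  [load 10/15]
  9 → locker 2 (new)  [load 9/15]
  5 → locker 1  [load 15/15]
  11 → locker 3 (new)  [load 11/15]
  9 → locker 4 (new)  [load 9/15]
  2 → locker 2  [load 11/15]
  10 → locker 5 (new)  [load 10/15]
  10 → locker 6 (new)  [load 10/15]
  9 → locker 7 (new)  [load 9/15]
  8 → locker 8 (new)  [load 8/15]
  5 → locker 4  [load 14/15]
8 storage lockers opened.

8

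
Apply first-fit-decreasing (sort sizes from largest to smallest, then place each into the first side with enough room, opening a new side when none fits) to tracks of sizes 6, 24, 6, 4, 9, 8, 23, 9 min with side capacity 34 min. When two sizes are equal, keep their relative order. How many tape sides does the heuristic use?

Sorted descending: 24, 23, 9, 9, 8, 6, 6, 4.
  24 → side 1 (new)  [load 24/34]
  23 → side 2 (new)  [load 23/34]
  9 → side 1  [load 33/34]
  9 → side 2  [load 32/34]
  8 → side 3 (new)  [load 8/34]
  6 → side 3  [load 14/34]
  6 → side 3  [load 20/34]
  4 → side 3  [load 24/34]
3 tape sides opened.

3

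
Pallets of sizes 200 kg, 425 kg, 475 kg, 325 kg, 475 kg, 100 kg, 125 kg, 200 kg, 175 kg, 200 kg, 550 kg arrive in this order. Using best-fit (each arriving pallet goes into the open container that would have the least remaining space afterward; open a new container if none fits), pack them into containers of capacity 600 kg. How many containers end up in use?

  200 → container 1 (new)  [load 200/600]
  425 → container 2 (new)  [load 425/600]
  475 → container 3 (new)  [load 475/600]
  325 → container 1  [load 525/600]
  475 → container 4 (new)  [load 475/600]
  100 → container 3  [load 575/600]
  125 → container 4  [load 600/600]
  200 → container 5 (new)  [load 200/600]
  175 → container 2  [load 600/600]
  200 → container 5  [load 400/600]
  550 → container 6 (new)  [load 550/600]
6 containers opened.

6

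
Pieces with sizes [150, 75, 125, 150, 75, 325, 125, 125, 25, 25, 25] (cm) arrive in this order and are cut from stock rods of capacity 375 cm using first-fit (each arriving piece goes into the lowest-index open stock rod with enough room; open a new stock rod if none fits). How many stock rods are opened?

4

  150 → stock rod 1 (new)  [load 150/375]
  75 → stock rod 1  [load 225/375]
  125 → stock rod 1  [load 350/375]
  150 → stock rod 2 (new)  [load 150/375]
  75 → stock rod 2  [load 225/375]
  325 → stock rod 3 (new)  [load 325/375]
  125 → stock rod 2  [load 350/375]
  125 → stock rod 4 (new)  [load 125/375]
  25 → stock rod 1  [load 375/375]
  25 → stock rod 2  [load 375/375]
  25 → stock rod 3  [load 350/375]
4 stock rods opened.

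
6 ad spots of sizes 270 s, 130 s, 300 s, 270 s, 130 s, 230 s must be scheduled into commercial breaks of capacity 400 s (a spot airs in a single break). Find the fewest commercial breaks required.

Total = 300 + 270 + 270 + 230 + 130 + 130 = 1330 s.
Lower bound: ⌈1330/400⌉ = 4 commercial breaks.
A packing using 4 commercial breaks:
  break 1: 300 = 300
  break 2: 270 + 130 = 400
  break 3: 270 + 130 = 400
  break 4: 230 = 230
This matches the lower bound, so 4 is optimal.

4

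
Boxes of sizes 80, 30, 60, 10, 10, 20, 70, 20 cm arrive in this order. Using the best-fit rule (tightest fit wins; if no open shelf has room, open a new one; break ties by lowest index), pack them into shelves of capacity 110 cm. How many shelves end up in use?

3

  80 → shelf 1 (new)  [load 80/110]
  30 → shelf 1  [load 110/110]
  60 → shelf 2 (new)  [load 60/110]
  10 → shelf 2  [load 70/110]
  10 → shelf 2  [load 80/110]
  20 → shelf 2  [load 100/110]
  70 → shelf 3 (new)  [load 70/110]
  20 → shelf 3  [load 90/110]
3 shelves opened.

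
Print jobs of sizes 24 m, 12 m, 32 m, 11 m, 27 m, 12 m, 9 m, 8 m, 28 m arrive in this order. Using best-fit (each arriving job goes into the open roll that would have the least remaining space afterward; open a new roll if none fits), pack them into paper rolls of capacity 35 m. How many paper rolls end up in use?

  24 → roll 1 (new)  [load 24/35]
  12 → roll 2 (new)  [load 12/35]
  32 → roll 3 (new)  [load 32/35]
  11 → roll 1  [load 35/35]
  27 → roll 4 (new)  [load 27/35]
  12 → roll 2  [load 24/35]
  9 → roll 2  [load 33/35]
  8 → roll 4  [load 35/35]
  28 → roll 5 (new)  [load 28/35]
5 paper rolls opened.

5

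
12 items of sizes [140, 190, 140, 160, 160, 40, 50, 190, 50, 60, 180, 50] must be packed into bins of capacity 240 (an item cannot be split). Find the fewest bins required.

7

Total = 190 + 190 + 180 + 160 + 160 + 140 + 140 + 60 + 50 + 50 + 50 + 40 = 1410.
Lower bound: ⌈1410/240⌉ = 6 bins.
Also, 7 items each exceed 120, and no two of those can share a bin, so at least 7 bins are needed.
A packing using 7 bins:
  bin 1: 190 + 50 = 240
  bin 2: 190 + 50 = 240
  bin 3: 180 + 60 = 240
  bin 4: 160 + 50 = 210
  bin 5: 160 + 40 = 200
  bin 6: 140 = 140
  bin 7: 140 = 140
This matches the lower bound, so 7 is optimal.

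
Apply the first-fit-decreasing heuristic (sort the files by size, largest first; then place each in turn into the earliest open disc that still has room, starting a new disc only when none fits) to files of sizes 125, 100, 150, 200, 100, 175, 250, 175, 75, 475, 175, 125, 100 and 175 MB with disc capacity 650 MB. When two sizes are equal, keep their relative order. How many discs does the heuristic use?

Sorted descending: 475, 250, 200, 175, 175, 175, 175, 150, 125, 125, 100, 100, 100, 75.
  475 → disc 1 (new)  [load 475/650]
  250 → disc 2 (new)  [load 250/650]
  200 → disc 2  [load 450/650]
  175 → disc 1  [load 650/650]
  175 → disc 2  [load 625/650]
  175 → disc 3 (new)  [load 175/650]
  175 → disc 3  [load 350/650]
  150 → disc 3  [load 500/650]
  125 → disc 3  [load 625/650]
  125 → disc 4 (new)  [load 125/650]
  100 → disc 4  [load 225/650]
  100 → disc 4  [load 325/650]
  100 → disc 4  [load 425/650]
  75 → disc 4  [load 500/650]
4 discs opened.

4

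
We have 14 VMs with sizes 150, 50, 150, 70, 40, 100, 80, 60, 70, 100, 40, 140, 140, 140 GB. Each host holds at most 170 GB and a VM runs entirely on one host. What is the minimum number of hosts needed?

Total = 150 + 150 + 140 + 140 + 140 + 100 + 100 + 80 + 70 + 70 + 60 + 50 + 40 + 40 = 1330 GB.
Lower bound: ⌈1330/170⌉ = 8 hosts.
A packing using 9 hosts:
  host 1: 150 = 150
  host 2: 150 = 150
  host 3: 140 = 140
  host 4: 140 = 140
  host 5: 140 = 140
  host 6: 100 + 70 = 170
  host 7: 100 + 70 = 170
  host 8: 80 + 60 = 140
  host 9: 50 + 40 + 40 = 130
No arrangement into 8 hosts stays within capacity, so 9 is optimal.

9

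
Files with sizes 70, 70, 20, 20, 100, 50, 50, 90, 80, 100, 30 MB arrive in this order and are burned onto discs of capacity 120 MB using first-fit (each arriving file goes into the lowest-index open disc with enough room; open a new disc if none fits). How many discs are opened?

  70 → disc 1 (new)  [load 70/120]
  70 → disc 2 (new)  [load 70/120]
  20 → disc 1  [load 90/120]
  20 → disc 1  [load 110/120]
  100 → disc 3 (new)  [load 100/120]
  50 → disc 2  [load 120/120]
  50 → disc 4 (new)  [load 50/120]
  90 → disc 5 (new)  [load 90/120]
  80 → disc 6 (new)  [load 80/120]
  100 → disc 7 (new)  [load 100/120]
  30 → disc 4  [load 80/120]
7 discs opened.

7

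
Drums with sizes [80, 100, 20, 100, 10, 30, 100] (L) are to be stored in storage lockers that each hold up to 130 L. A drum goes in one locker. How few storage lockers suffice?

4

Total = 100 + 100 + 100 + 80 + 30 + 20 + 10 = 440 L.
Lower bound: ⌈440/130⌉ = 4 storage lockers.
A packing using 4 storage lockers:
  locker 1: 100 + 30 = 130
  locker 2: 100 + 20 + 10 = 130
  locker 3: 100 = 100
  locker 4: 80 = 80
This matches the lower bound, so 4 is optimal.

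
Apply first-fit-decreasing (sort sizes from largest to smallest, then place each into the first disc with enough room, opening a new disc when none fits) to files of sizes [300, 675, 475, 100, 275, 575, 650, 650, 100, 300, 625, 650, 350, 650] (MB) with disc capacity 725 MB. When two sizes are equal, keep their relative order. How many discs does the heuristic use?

Sorted descending: 675, 650, 650, 650, 650, 625, 575, 475, 350, 300, 300, 275, 100, 100.
  675 → disc 1 (new)  [load 675/725]
  650 → disc 2 (new)  [load 650/725]
  650 → disc 3 (new)  [load 650/725]
  650 → disc 4 (new)  [load 650/725]
  650 → disc 5 (new)  [load 650/725]
  625 → disc 6 (new)  [load 625/725]
  575 → disc 7 (new)  [load 575/725]
  475 → disc 8 (new)  [load 475/725]
  350 → disc 9 (new)  [load 350/725]
  300 → disc 9  [load 650/725]
  300 → disc 10 (new)  [load 300/725]
  275 → disc 10  [load 575/725]
  100 → disc 6  [load 725/725]
  100 → disc 7  [load 675/725]
10 discs opened.

10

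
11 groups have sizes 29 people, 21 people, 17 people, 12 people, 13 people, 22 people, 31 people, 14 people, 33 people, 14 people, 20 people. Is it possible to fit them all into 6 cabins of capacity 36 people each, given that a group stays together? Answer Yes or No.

Total = 226 people; ⌈226/36⌉ = 7.
At least 7 cabins are required, but only 6 are allowed.

No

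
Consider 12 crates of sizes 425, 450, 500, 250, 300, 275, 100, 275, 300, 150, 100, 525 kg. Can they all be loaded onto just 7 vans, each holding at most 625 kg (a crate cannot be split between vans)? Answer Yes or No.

A valid assignment using 7 vans:
  van 1: 525 + 100 = 625
  van 2: 500 + 100 = 600
  van 3: 450 + 150 = 600
  van 4: 425 = 425
  van 5: 300 + 300 = 600
  van 6: 275 + 275 = 550
  van 7: 250 = 250
Every load is within 625 kg, so 7 vans suffice.

Yes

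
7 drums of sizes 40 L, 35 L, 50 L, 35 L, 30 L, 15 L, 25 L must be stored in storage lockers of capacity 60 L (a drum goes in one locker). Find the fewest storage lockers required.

5

Total = 50 + 40 + 35 + 35 + 30 + 25 + 15 = 230 L.
Lower bound: ⌈230/60⌉ = 4 storage lockers.
A packing using 5 storage lockers:
  locker 1: 50 = 50
  locker 2: 40 + 15 = 55
  locker 3: 35 + 25 = 60
  locker 4: 35 = 35
  locker 5: 30 = 30
No arrangement into 4 storage lockers stays within capacity, so 5 is optimal.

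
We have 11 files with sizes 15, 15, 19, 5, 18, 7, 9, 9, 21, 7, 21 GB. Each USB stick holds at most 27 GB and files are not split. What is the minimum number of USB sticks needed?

6

Total = 21 + 21 + 19 + 18 + 15 + 15 + 9 + 9 + 7 + 7 + 5 = 146 GB.
Lower bound: ⌈146/27⌉ = 6 USB sticks.
A packing using 6 USB sticks:
  USB stick 1: 21 + 5 = 26
  USB stick 2: 21 = 21
  USB stick 3: 19 + 7 = 26
  USB stick 4: 18 + 9 = 27
  USB stick 5: 15 + 9 = 24
  USB stick 6: 15 + 7 = 22
This matches the lower bound, so 6 is optimal.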